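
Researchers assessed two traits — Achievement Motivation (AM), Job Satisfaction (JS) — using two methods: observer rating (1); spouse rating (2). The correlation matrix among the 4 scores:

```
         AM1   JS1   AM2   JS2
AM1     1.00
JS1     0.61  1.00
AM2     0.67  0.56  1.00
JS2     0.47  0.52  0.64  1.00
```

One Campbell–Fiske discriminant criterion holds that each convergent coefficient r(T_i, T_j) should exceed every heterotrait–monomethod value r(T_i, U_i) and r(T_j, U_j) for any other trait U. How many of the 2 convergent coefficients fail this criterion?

1

Convergent coefficients and their comparison sets:
AM (methods 1·2): 0.67 vs {0.61, 0.64} → pass.
JS (methods 1·2): 0.52 vs {0.61, 0.64} → fail.
1 of 2 fail.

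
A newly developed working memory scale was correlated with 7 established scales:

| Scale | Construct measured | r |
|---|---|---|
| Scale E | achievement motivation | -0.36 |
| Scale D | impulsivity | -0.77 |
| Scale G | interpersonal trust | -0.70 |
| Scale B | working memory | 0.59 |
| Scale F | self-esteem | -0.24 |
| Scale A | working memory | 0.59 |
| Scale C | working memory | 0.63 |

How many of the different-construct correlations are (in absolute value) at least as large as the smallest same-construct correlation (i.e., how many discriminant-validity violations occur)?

2

Convergent (same construct = working memory): Scale B, Scale A, Scale C.
Smallest convergent = 0.59. Discriminant |r|: 0.36, 0.77, 0.70, 0.24; count ≥ 0.59 → 2.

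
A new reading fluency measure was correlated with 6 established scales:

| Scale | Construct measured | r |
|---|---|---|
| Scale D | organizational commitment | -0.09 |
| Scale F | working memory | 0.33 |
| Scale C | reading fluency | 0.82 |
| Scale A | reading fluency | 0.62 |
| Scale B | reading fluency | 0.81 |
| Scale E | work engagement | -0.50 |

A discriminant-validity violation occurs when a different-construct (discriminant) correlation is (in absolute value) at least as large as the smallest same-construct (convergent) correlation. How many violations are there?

Convergent (same construct = reading fluency): Scale C, Scale A, Scale B.
Smallest convergent = 0.62. Discriminant |r|: 0.09, 0.33, 0.50; count ≥ 0.62 → 0.

0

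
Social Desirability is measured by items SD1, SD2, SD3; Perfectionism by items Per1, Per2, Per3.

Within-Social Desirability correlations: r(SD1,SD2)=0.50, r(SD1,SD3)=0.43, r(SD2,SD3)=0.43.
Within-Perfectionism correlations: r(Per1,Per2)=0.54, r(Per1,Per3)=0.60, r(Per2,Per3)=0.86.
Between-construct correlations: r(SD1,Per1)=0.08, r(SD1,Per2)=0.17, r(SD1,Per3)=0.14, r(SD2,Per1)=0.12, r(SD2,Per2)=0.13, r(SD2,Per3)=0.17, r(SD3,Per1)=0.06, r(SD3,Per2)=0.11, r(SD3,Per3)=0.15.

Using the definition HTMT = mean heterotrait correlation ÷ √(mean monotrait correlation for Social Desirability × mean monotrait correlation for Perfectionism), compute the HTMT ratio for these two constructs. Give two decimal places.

Between-construct mean = 1.13/9 = 0.1256.
Mean within-SD = 1.36/3 = 0.4533; mean within-Per = 2.00/3 = 0.6667.
Geometric mean = √(0.4533 × 0.6667) = 0.5497.
HTMT = 0.1256 / 0.5497 = 0.23.

0.23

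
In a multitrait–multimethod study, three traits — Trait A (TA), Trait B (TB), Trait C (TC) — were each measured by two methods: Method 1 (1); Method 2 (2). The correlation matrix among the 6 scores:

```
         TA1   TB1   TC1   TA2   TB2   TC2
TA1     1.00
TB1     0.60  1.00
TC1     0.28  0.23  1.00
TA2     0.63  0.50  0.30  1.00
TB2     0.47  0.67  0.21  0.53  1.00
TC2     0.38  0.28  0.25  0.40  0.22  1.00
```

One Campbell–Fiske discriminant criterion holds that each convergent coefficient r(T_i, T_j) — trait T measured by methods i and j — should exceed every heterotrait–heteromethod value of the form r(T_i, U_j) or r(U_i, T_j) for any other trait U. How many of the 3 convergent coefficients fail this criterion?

Each convergent coefficient versus the relevant comparison correlations:
TA (methods 1·2): 0.63 vs {0.47, 0.50, 0.38, 0.30} → pass.
TB (methods 1·2): 0.67 vs {0.50, 0.47, 0.28, 0.21} → pass.
TC (methods 1·2): 0.25 vs {0.30, 0.38, 0.21, 0.28} → fail.
1 of 3 fail.

1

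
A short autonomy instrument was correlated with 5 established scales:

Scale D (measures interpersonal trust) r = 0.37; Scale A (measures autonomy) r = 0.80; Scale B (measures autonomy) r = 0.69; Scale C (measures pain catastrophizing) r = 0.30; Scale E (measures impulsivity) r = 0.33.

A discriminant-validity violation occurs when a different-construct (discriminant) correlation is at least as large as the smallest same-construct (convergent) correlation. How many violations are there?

Convergent (same construct = autonomy): Scale A, Scale B.
Smallest convergent = 0.69. Discriminant values: 0.37, 0.30, 0.33; count ≥ 0.69 → 0.

0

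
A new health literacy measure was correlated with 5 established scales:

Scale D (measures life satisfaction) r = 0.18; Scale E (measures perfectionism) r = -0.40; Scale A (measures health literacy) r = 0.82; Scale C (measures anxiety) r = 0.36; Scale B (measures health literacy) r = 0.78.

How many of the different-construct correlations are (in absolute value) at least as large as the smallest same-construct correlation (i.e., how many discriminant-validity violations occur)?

Convergent (same construct = health literacy): Scale A, Scale B.
Smallest convergent = 0.78. Discriminant |r|: 0.18, 0.40, 0.36; count ≥ 0.78 → 0.

0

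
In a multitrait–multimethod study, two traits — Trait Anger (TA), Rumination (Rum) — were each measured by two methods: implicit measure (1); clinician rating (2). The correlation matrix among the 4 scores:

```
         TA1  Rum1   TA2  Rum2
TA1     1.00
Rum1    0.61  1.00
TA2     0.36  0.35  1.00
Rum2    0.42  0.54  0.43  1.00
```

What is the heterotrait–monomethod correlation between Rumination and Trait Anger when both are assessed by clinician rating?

Different traits, same method: r(Rum2, TA2) = 0.43.

0.43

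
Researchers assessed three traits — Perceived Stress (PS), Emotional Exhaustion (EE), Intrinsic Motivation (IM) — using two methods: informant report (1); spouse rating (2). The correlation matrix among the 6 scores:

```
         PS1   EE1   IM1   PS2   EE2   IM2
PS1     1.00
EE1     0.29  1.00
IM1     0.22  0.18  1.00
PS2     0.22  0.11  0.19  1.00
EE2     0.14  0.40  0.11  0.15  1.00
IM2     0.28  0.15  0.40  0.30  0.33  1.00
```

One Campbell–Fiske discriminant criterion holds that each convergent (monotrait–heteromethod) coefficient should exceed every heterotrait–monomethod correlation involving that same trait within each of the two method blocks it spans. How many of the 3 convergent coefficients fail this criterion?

Checking each validity diagonal entry against its comparison values:
PS (methods 1·2): 0.22 vs {0.29, 0.15, 0.22, 0.30} → fail.
EE (methods 1·2): 0.40 vs {0.29, 0.15, 0.18, 0.33} → pass.
IM (methods 1·2): 0.40 vs {0.22, 0.30, 0.18, 0.33} → pass.
1 of 3 fail.

1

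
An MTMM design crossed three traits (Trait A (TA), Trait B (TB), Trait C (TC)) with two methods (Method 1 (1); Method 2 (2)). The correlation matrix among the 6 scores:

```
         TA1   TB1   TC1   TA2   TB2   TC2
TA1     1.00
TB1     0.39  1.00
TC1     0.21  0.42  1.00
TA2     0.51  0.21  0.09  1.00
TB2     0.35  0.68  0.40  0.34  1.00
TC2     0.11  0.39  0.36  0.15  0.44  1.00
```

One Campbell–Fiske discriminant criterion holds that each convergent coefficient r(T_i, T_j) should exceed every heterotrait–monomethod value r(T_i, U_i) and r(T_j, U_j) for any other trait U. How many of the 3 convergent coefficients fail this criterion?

1

Checking each validity diagonal entry against its comparison values:
TA (methods 1·2): 0.51 vs {0.39, 0.34, 0.21, 0.15} → pass.
TB (methods 1·2): 0.68 vs {0.39, 0.34, 0.42, 0.44} → pass.
TC (methods 1·2): 0.36 vs {0.21, 0.15, 0.42, 0.44} → fail.
1 of 3 fail.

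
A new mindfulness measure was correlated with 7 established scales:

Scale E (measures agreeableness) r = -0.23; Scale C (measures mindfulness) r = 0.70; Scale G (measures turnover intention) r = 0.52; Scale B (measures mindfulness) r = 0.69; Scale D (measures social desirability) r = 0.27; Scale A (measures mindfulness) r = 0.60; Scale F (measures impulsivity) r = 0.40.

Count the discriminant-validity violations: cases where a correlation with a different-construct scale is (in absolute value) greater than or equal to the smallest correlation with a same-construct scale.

0

Convergent (same construct = mindfulness): Scale C, Scale B, Scale A.
Smallest convergent = 0.60. Discriminant |r|: 0.23, 0.52, 0.27, 0.40; count ≥ 0.60 → 0.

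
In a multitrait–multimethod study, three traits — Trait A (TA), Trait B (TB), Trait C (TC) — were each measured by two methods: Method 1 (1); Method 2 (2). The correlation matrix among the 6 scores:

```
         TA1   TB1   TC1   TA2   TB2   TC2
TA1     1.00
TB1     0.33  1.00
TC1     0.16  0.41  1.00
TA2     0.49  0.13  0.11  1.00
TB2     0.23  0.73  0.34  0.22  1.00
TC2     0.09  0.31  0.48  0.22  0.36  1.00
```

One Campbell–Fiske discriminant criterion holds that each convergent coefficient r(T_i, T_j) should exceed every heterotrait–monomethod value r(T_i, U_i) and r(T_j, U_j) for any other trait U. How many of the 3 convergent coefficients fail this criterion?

0

Each convergent coefficient versus the relevant comparison correlations:
TA (methods 1·2): 0.49 vs {0.33, 0.22, 0.16, 0.22} → pass.
TB (methods 1·2): 0.73 vs {0.33, 0.22, 0.41, 0.36} → pass.
TC (methods 1·2): 0.48 vs {0.16, 0.22, 0.41, 0.36} → pass.
0 of 3 fail.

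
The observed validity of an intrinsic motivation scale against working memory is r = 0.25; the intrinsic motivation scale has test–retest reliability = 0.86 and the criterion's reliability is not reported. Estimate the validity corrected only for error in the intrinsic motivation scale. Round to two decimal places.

0.27

Single correction: r_c = r_obs / √r_xx = 0.25 / √0.86 = 0.25 / 0.9274 ≈ 0.27.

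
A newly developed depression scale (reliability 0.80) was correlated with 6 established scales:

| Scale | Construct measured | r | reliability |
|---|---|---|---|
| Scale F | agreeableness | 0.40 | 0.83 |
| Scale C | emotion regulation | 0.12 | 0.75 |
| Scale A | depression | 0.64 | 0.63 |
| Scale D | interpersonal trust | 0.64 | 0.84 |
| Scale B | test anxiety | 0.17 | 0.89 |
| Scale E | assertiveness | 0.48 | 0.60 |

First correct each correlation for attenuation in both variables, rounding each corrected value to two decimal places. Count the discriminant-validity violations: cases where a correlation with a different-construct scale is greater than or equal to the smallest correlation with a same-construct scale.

0

Disattenuated r (r / √(r_scale · r_new)):
  Scale F (disc): 0.40 / √(0.83·0.80) = 0.49
  Scale C (disc): 0.12 / √(0.75·0.80) = 0.15
  Scale A (conv): 0.64 / √(0.63·0.80) = 0.90
  Scale D (disc): 0.64 / √(0.84·0.80) = 0.78
  Scale B (disc): 0.17 / √(0.89·0.80) = 0.20
  Scale E (disc): 0.48 / √(0.60·0.80) = 0.69
Smallest convergent = 0.90. Discriminant values: 0.49, 0.15, 0.78, 0.20, 0.69; count ≥ 0.90 → 0.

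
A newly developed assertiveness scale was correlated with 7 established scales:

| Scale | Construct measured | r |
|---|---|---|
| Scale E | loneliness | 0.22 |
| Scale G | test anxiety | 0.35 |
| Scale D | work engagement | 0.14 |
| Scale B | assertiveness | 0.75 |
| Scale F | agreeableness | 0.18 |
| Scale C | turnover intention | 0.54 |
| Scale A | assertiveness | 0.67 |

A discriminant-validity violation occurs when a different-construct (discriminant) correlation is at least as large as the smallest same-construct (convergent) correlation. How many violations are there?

Convergent (same construct = assertiveness): Scale B, Scale A.
Smallest convergent = 0.67. Discriminant values: 0.22, 0.35, 0.14, 0.18, 0.54; count ≥ 0.67 → 0.

0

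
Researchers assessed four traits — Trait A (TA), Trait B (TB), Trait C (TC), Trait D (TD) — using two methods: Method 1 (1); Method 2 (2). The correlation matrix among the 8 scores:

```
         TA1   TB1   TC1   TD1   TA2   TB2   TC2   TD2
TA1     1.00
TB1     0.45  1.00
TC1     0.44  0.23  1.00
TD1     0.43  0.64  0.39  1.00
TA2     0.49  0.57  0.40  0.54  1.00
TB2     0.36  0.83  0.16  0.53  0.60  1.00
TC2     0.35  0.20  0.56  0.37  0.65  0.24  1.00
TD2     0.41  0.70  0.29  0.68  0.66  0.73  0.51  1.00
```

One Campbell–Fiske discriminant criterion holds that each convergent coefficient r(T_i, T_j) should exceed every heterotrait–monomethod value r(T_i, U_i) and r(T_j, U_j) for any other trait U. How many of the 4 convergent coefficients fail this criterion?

3

Each convergent coefficient versus the relevant comparison correlations:
TA (methods 1·2): 0.49 vs {0.45, 0.60, 0.44, 0.65, 0.43, 0.66} → fail.
TB (methods 1·2): 0.83 vs {0.45, 0.60, 0.23, 0.24, 0.64, 0.73} → pass.
TC (methods 1·2): 0.56 vs {0.44, 0.65, 0.23, 0.24, 0.39, 0.51} → fail.
TD (methods 1·2): 0.68 vs {0.43, 0.66, 0.64, 0.73, 0.39, 0.51} → fail.
3 of 4 fail.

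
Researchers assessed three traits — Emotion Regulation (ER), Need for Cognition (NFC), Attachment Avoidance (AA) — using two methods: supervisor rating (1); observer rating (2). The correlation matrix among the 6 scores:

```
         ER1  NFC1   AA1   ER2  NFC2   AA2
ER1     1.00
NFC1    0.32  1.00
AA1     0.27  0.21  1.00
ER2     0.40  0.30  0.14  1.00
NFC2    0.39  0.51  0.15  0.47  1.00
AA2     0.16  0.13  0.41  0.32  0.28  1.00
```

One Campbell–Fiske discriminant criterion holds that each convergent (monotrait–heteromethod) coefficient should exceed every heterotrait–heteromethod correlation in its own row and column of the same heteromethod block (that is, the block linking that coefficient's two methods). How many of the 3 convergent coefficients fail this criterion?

0

Each convergent coefficient versus the relevant comparison correlations:
ER (methods 1·2): 0.40 vs {0.39, 0.30, 0.16, 0.14} → pass.
NFC (methods 1·2): 0.51 vs {0.30, 0.39, 0.13, 0.15} → pass.
AA (methods 1·2): 0.41 vs {0.14, 0.16, 0.15, 0.13} → pass.
0 of 3 fail.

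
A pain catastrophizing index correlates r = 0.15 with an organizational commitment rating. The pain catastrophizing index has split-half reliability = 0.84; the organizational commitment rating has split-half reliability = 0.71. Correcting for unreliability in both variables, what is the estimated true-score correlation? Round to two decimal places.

0.19

r_true = r_obs / √(r_xx · r_yy) = 0.15 / √(0.84 × 0.71) = 0.15 / √0.5964 = 0.15 / 0.7723 ≈ 0.19.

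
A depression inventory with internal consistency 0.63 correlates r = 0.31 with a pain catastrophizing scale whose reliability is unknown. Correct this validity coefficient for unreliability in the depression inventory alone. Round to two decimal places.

0.39

Single correction: r_c = r_obs / √r_xx = 0.31 / √0.63 = 0.31 / 0.7937 ≈ 0.39.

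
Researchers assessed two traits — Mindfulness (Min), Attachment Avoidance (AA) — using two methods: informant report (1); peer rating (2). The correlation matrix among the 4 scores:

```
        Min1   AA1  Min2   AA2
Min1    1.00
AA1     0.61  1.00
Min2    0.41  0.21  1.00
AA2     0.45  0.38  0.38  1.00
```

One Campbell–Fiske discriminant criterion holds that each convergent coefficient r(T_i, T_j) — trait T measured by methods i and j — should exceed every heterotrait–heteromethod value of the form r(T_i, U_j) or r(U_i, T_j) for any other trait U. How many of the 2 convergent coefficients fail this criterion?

2

Each convergent coefficient versus the relevant comparison correlations:
Min (methods 1·2): 0.41 vs {0.45, 0.21} → fail.
AA (methods 1·2): 0.38 vs {0.21, 0.45} → fail.
2 of 2 fail.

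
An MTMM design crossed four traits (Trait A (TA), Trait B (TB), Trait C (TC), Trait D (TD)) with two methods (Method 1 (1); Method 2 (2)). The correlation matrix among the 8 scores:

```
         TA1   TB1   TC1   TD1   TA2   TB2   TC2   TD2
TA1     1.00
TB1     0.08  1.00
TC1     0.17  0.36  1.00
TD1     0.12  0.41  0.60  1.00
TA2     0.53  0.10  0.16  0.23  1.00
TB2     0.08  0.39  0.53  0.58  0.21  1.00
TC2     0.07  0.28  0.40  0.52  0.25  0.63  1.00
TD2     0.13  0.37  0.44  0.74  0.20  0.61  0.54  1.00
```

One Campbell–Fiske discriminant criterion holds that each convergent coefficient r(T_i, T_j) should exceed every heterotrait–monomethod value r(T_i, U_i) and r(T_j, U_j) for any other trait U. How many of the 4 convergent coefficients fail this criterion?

2

Convergent coefficients and their comparison sets:
TA (methods 1·2): 0.53 vs {0.08, 0.21, 0.17, 0.25, 0.12, 0.20} → pass.
TB (methods 1·2): 0.39 vs {0.08, 0.21, 0.36, 0.63, 0.41, 0.61} → fail.
TC (methods 1·2): 0.40 vs {0.17, 0.25, 0.36, 0.63, 0.60, 0.54} → fail.
TD (methods 1·2): 0.74 vs {0.12, 0.20, 0.41, 0.61, 0.60, 0.54} → pass.
2 of 4 fail.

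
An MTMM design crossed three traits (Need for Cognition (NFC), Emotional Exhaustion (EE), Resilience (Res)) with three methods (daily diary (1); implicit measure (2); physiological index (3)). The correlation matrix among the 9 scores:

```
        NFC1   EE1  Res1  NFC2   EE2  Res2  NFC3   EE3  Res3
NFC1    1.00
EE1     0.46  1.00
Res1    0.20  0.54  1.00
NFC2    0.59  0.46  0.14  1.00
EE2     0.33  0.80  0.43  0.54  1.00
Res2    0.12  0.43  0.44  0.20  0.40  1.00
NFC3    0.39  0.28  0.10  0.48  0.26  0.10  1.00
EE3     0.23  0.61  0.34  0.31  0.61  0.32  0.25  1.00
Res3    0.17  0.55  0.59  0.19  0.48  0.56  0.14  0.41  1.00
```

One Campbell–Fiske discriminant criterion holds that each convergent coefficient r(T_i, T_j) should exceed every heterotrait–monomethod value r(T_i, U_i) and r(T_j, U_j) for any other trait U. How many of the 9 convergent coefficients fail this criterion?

Each convergent coefficient versus the relevant comparison correlations:
NFC (methods 1·2): 0.59 vs {0.46, 0.54, 0.20, 0.20} → pass.
NFC (methods 1·3): 0.39 vs {0.46, 0.25, 0.20, 0.14} → fail.
NFC (methods 2·3): 0.48 vs {0.54, 0.25, 0.20, 0.14} → fail.
EE (methods 1·2): 0.80 vs {0.46, 0.54, 0.54, 0.40} → pass.
EE (methods 1·3): 0.61 vs {0.46, 0.25, 0.54, 0.41} → pass.
EE (methods 2·3): 0.61 vs {0.54, 0.25, 0.40, 0.41} → pass.
Res (methods 1·2): 0.44 vs {0.20, 0.20, 0.54, 0.40} → fail.
Res (methods 1·3): 0.59 vs {0.20, 0.14, 0.54, 0.41} → pass.
Res (methods 2·3): 0.56 vs {0.20, 0.14, 0.40, 0.41} → pass.
3 of 9 fail.

3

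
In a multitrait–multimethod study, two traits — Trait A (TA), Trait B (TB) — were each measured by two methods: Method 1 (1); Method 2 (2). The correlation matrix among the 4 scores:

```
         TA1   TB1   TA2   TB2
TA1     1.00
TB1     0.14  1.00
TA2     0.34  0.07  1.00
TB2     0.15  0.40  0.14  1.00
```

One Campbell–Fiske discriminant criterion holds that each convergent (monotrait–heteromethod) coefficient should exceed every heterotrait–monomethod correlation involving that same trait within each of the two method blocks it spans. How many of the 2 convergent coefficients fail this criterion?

Convergent coefficients and their comparison sets:
TA (methods 1·2): 0.34 vs {0.14, 0.14} → pass.
TB (methods 1·2): 0.40 vs {0.14, 0.14} → pass.
0 of 2 fail.

0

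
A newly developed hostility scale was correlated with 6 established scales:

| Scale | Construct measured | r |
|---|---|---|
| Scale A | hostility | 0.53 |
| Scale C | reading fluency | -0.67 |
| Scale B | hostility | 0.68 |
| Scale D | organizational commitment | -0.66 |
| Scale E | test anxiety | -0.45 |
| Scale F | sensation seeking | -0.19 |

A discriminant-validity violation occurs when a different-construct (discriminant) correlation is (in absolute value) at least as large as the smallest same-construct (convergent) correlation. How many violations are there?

2

Convergent (same construct = hostility): Scale A, Scale B.
Smallest convergent = 0.53. Discriminant |r|: 0.67, 0.66, 0.45, 0.19; count ≥ 0.53 → 2.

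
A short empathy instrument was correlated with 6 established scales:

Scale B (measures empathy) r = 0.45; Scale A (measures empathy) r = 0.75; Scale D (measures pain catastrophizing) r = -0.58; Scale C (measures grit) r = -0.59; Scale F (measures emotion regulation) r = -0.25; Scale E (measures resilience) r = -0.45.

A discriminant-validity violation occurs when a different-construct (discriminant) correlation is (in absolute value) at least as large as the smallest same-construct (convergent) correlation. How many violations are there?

Convergent (same construct = empathy): Scale B, Scale A.
Smallest convergent = 0.45. Discriminant |r|: 0.58, 0.59, 0.25, 0.45; count ≥ 0.45 → 3.

3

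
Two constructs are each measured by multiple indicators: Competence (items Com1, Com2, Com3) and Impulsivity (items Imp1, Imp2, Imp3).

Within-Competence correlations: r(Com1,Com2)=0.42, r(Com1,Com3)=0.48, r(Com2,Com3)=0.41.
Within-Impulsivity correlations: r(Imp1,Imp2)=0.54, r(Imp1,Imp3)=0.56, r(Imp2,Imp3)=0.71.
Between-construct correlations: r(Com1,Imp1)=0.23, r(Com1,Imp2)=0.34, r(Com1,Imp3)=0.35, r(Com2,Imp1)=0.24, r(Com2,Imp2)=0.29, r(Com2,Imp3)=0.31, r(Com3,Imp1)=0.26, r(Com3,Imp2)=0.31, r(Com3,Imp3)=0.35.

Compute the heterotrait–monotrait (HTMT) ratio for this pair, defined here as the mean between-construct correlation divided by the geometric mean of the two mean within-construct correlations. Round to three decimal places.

Mean between = 2.68/9 = 0.2978.
Mean within-Com = 1.31/3 = 0.4367; mean within-Imp = 1.81/3 = 0.6033.
Geometric mean = √(0.4367 × 0.6033) = 0.5133.
HTMT = 0.2978 / 0.5133 = 0.580.

0.580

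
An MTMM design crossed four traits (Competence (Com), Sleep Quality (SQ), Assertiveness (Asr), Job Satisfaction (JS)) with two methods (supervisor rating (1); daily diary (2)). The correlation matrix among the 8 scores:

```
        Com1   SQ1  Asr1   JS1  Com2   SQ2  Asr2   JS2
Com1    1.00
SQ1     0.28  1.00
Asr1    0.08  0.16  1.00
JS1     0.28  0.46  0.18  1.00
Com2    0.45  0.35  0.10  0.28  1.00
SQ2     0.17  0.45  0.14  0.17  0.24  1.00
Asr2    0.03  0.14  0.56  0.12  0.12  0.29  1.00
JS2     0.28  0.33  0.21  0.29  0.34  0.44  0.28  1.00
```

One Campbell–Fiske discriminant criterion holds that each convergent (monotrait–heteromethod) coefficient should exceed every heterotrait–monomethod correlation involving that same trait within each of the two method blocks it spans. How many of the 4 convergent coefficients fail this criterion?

2

Convergent coefficients and their comparison sets:
Com (methods 1·2): 0.45 vs {0.28, 0.24, 0.08, 0.12, 0.28, 0.34} → pass.
SQ (methods 1·2): 0.45 vs {0.28, 0.24, 0.16, 0.29, 0.46, 0.44} → fail.
Asr (methods 1·2): 0.56 vs {0.08, 0.12, 0.16, 0.29, 0.18, 0.28} → pass.
JS (methods 1·2): 0.29 vs {0.28, 0.34, 0.46, 0.44, 0.18, 0.28} → fail.
2 of 4 fail.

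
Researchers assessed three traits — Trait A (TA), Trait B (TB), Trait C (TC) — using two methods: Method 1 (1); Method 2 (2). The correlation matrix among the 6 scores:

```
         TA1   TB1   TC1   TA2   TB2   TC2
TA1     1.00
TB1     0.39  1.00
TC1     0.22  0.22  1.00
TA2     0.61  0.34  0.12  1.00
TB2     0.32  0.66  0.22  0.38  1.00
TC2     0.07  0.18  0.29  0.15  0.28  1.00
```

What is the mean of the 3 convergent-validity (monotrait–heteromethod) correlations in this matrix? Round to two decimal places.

Convergent values: 0.61, 0.66, 0.29; mean = 1.56/3 = 0.52.

0.52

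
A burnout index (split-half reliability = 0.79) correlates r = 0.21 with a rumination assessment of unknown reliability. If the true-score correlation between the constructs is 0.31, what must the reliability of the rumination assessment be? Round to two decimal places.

r_true = r_obs / √(r_xx · r_yy) ⇒ 0.31 = 0.21 / √(0.79 · r_yy).
√(0.79 · r_yy) = 0.21 / 0.31 = 0.6774; 0.79 · r_yy = 0.4589; r_yy = 0.4589 / 0.79 ≈ 0.58.

0.58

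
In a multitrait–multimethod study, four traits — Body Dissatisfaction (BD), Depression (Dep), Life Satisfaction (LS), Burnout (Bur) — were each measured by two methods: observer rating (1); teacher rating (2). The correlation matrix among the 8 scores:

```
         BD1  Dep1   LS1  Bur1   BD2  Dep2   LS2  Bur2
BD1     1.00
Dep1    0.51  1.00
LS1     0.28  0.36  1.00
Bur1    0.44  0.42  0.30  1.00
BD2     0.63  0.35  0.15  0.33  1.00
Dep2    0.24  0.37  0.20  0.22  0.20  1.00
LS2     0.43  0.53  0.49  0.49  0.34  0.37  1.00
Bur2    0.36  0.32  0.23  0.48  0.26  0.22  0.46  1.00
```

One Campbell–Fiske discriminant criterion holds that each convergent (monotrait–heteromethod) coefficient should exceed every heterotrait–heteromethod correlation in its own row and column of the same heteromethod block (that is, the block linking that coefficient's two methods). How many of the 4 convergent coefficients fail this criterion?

3

Each convergent coefficient versus the relevant comparison correlations:
BD (methods 1·2): 0.63 vs {0.24, 0.35, 0.43, 0.15, 0.36, 0.33} → pass.
Dep (methods 1·2): 0.37 vs {0.35, 0.24, 0.53, 0.20, 0.32, 0.22} → fail.
LS (methods 1·2): 0.49 vs {0.15, 0.43, 0.20, 0.53, 0.23, 0.49} → fail.
Bur (methods 1·2): 0.48 vs {0.33, 0.36, 0.22, 0.32, 0.49, 0.23} → fail.
3 of 4 fail.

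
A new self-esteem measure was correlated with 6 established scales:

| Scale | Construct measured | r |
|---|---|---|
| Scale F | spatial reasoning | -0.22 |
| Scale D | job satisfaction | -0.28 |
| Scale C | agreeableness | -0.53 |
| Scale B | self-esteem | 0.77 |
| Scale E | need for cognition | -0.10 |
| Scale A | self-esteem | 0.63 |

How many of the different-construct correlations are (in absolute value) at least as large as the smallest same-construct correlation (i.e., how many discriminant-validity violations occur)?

0

Convergent (same construct = self-esteem): Scale B, Scale A.
Smallest convergent = 0.63. Discriminant |r|: 0.22, 0.28, 0.53, 0.10; count ≥ 0.63 → 0.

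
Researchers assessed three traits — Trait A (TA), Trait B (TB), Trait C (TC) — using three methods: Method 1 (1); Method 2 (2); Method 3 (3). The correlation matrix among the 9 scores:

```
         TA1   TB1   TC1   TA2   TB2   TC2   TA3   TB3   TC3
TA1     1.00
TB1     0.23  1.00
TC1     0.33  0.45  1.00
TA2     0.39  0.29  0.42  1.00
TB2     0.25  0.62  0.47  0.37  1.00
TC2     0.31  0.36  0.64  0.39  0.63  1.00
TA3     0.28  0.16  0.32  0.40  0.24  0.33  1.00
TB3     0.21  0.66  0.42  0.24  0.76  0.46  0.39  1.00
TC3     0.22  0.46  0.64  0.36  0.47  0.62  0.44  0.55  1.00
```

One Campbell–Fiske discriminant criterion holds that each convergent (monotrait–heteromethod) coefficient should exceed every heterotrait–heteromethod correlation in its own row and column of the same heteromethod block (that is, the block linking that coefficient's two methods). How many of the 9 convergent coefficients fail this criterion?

Convergent coefficients and their comparison sets:
TA (methods 1·2): 0.39 vs {0.25, 0.29, 0.31, 0.42} → fail.
TA (methods 1·3): 0.28 vs {0.21, 0.16, 0.22, 0.32} → fail.
TA (methods 2·3): 0.40 vs {0.24, 0.24, 0.36, 0.33} → pass.
TB (methods 1·2): 0.62 vs {0.29, 0.25, 0.36, 0.47} → pass.
TB (methods 1·3): 0.66 vs {0.16, 0.21, 0.46, 0.42} → pass.
TB (methods 2·3): 0.76 vs {0.24, 0.24, 0.47, 0.46} → pass.
TC (methods 1·2): 0.64 vs {0.42, 0.31, 0.47, 0.36} → pass.
TC (methods 1·3): 0.64 vs {0.32, 0.22, 0.42, 0.46} → pass.
TC (methods 2·3): 0.62 vs {0.33, 0.36, 0.46, 0.47} → pass.
2 of 9 fail.

2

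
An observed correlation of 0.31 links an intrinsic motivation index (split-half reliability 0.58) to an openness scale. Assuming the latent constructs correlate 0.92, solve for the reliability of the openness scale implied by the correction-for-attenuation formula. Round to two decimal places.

r_true = r_obs / √(r_xx · r_yy) ⇒ 0.92 = 0.31 / √(0.58 · r_yy).
√(0.58 · r_yy) = 0.31 / 0.92 = 0.3370; 0.58 · r_yy = 0.1136; r_yy = 0.1136 / 0.58 ≈ 0.20.

0.20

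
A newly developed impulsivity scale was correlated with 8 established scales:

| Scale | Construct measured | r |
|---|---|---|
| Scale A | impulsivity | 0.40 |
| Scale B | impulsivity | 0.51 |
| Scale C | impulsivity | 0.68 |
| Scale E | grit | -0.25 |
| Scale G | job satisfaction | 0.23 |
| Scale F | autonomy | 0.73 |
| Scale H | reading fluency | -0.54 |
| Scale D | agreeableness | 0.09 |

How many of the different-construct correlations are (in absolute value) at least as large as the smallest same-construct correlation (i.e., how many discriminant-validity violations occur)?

Convergent (same construct = impulsivity): Scale A, Scale B, Scale C.
Smallest convergent = 0.40. Discriminant |r|: 0.25, 0.23, 0.73, 0.54, 0.09; count ≥ 0.40 → 2.

2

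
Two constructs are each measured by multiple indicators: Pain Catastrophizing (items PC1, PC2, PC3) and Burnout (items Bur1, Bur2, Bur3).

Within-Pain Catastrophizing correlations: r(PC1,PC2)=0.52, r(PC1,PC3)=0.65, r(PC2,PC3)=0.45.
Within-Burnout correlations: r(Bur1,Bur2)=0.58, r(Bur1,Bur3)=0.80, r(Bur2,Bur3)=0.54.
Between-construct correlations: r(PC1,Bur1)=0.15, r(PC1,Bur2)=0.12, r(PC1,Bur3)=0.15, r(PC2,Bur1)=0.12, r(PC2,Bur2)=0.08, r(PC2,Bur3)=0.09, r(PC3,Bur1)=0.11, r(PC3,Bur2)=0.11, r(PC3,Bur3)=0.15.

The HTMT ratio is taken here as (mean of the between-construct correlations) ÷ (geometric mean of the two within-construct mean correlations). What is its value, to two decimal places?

0.20

Mean between = 1.08/9 = 0.1200.
Mean within-PC = 1.62/3 = 0.5400; mean within-Bur = 1.92/3 = 0.6400.
Geometric mean = √(0.5400 × 0.6400) = 0.5879.
HTMT = 0.1200 / 0.5879 = 0.20.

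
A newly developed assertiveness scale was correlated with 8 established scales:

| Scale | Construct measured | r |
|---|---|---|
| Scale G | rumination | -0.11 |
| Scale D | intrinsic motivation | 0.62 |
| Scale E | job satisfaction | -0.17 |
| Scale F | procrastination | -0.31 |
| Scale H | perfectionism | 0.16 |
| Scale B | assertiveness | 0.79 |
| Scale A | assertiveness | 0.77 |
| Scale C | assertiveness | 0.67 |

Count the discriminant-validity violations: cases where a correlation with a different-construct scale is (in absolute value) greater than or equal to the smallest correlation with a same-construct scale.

Convergent (same construct = assertiveness): Scale B, Scale A, Scale C.
Smallest convergent = 0.67. Discriminant |r|: 0.11, 0.62, 0.17, 0.31, 0.16; count ≥ 0.67 → 0.

0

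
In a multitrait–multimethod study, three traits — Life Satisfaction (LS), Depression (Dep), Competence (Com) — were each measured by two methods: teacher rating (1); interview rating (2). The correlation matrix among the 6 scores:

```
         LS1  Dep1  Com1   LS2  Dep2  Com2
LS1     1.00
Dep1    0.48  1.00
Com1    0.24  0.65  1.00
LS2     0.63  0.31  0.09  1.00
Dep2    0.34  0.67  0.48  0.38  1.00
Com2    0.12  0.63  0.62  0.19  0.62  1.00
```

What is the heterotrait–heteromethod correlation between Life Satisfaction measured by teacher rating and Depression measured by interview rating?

Different traits and methods: r(LS1, Dep2) = 0.34.

0.34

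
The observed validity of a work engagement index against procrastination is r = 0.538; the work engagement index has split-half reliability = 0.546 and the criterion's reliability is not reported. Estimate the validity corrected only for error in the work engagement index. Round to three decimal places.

0.728

Single correction: r_c = r_obs / √r_xx = 0.538 / √0.546 = 0.538 / 0.7389 ≈ 0.728.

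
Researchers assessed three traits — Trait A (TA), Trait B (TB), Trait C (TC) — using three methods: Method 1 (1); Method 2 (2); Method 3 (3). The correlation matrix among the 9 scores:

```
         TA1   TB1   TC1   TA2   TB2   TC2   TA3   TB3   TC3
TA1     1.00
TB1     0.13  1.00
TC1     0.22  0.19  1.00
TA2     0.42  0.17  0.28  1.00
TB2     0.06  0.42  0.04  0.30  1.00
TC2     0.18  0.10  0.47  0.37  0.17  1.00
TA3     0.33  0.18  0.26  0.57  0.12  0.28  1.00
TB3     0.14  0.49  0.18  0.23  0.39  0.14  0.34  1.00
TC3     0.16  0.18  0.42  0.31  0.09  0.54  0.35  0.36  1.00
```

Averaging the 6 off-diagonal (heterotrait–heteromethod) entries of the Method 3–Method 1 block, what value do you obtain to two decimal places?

HTHM values (method 3 × method 1): 0.18, 0.26, 0.14, 0.18, 0.16, 0.18; mean = 1.10/6 = 0.18.

0.18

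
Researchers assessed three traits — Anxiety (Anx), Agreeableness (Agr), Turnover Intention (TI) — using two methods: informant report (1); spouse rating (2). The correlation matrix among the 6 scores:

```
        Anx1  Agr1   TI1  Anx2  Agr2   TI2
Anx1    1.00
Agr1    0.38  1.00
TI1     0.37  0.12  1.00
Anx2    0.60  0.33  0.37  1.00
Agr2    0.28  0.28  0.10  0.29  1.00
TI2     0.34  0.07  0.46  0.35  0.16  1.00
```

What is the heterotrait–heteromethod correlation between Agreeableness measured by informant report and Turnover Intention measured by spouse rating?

Different traits and methods: r(Agr1, TI2) = 0.07.

0.07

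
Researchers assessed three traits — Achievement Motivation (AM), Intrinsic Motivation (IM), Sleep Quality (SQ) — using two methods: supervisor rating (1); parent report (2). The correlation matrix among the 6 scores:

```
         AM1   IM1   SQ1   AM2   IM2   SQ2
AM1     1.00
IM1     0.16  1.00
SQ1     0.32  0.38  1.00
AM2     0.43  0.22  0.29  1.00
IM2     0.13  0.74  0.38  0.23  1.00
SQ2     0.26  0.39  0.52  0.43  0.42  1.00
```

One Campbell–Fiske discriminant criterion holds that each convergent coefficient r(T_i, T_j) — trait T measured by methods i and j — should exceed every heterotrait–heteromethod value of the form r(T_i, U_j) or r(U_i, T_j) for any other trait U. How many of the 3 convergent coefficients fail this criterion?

Convergent coefficients and their comparison sets:
AM (methods 1·2): 0.43 vs {0.13, 0.22, 0.26, 0.29} → pass.
IM (methods 1·2): 0.74 vs {0.22, 0.13, 0.39, 0.38} → pass.
SQ (methods 1·2): 0.52 vs {0.29, 0.26, 0.38, 0.39} → pass.
0 of 3 fail.

0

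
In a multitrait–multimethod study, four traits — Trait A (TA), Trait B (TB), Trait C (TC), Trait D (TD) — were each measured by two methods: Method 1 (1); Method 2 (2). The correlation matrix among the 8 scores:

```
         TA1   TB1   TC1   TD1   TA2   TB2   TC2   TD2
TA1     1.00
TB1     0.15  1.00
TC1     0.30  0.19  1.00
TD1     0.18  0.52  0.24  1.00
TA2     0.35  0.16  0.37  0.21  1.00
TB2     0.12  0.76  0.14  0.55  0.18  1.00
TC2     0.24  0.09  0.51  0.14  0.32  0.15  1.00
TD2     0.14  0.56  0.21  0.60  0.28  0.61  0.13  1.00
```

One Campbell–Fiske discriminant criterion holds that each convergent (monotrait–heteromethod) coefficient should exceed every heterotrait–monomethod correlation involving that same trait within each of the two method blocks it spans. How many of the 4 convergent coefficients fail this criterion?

1

Checking each validity diagonal entry against its comparison values:
TA (methods 1·2): 0.35 vs {0.15, 0.18, 0.30, 0.32, 0.18, 0.28} → pass.
TB (methods 1·2): 0.76 vs {0.15, 0.18, 0.19, 0.15, 0.52, 0.61} → pass.
TC (methods 1·2): 0.51 vs {0.30, 0.32, 0.19, 0.15, 0.24, 0.13} → pass.
TD (methods 1·2): 0.60 vs {0.18, 0.28, 0.52, 0.61, 0.24, 0.13} → fail.
1 of 4 fail.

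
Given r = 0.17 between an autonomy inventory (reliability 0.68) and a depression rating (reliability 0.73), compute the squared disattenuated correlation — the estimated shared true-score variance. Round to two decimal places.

0.06

Disattenuated r = 0.17 / √(0.68 × 0.73) = 0.17 / 0.7046 = 0.2413.
Shared true-score variance = 0.2413² = 0.0582 ≈ 0.06.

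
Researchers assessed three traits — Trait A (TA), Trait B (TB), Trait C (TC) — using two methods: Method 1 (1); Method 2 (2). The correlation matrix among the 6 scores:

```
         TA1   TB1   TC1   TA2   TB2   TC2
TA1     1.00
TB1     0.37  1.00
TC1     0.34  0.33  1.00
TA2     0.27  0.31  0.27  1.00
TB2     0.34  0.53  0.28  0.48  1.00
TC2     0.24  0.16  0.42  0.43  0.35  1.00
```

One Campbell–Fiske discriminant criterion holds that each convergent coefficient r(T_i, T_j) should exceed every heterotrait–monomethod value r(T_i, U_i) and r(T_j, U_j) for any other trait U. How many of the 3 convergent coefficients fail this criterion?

2

Convergent coefficients and their comparison sets:
TA (methods 1·2): 0.27 vs {0.37, 0.48, 0.34, 0.43} → fail.
TB (methods 1·2): 0.53 vs {0.37, 0.48, 0.33, 0.35} → pass.
TC (methods 1·2): 0.42 vs {0.34, 0.43, 0.33, 0.35} → fail.
2 of 3 fail.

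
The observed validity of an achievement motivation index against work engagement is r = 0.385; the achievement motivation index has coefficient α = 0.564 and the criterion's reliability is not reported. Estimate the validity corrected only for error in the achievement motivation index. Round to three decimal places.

Single correction: r_c = r_obs / √r_xx = 0.385 / √0.564 = 0.385 / 0.7510 ≈ 0.513.

0.513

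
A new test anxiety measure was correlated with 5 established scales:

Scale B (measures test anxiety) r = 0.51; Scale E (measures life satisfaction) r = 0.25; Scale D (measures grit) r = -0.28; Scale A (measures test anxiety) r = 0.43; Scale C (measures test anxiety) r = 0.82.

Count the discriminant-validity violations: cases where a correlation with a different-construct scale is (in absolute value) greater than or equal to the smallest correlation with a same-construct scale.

0

Convergent (same construct = test anxiety): Scale B, Scale A, Scale C.
Smallest convergent = 0.43. Discriminant |r|: 0.25, 0.28; count ≥ 0.43 → 0.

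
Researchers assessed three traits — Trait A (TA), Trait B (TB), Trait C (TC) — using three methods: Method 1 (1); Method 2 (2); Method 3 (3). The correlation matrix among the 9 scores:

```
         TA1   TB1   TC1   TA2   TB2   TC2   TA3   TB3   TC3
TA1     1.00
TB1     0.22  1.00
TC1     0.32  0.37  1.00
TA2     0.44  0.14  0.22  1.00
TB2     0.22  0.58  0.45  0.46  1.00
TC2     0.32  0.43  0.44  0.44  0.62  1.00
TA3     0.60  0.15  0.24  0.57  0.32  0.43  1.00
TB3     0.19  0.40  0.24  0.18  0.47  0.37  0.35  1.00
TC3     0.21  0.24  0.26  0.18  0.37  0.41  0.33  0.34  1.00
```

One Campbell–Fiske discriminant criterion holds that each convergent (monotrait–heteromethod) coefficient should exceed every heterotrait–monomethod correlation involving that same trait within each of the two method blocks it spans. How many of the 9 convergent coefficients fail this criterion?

6

Each convergent coefficient versus the relevant comparison correlations:
TA (methods 1·2): 0.44 vs {0.22, 0.46, 0.32, 0.44} → fail.
TA (methods 1·3): 0.60 vs {0.22, 0.35, 0.32, 0.33} → pass.
TA (methods 2·3): 0.57 vs {0.46, 0.35, 0.44, 0.33} → pass.
TB (methods 1·2): 0.58 vs {0.22, 0.46, 0.37, 0.62} → fail.
TB (methods 1·3): 0.40 vs {0.22, 0.35, 0.37, 0.34} → pass.
TB (methods 2·3): 0.47 vs {0.46, 0.35, 0.62, 0.34} → fail.
TC (methods 1·2): 0.44 vs {0.32, 0.44, 0.37, 0.62} → fail.
TC (methods 1·3): 0.26 vs {0.32, 0.33, 0.37, 0.34} → fail.
TC (methods 2·3): 0.41 vs {0.44, 0.33, 0.62, 0.34} → fail.
6 of 9 fail.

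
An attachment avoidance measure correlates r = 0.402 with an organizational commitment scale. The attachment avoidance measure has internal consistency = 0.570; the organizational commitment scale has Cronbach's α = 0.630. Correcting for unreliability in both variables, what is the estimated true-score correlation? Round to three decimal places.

r_true = r_obs / √(r_xx · r_yy) = 0.402 / √(0.570 × 0.630) = 0.402 / √0.359100 = 0.402 / 0.5992 ≈ 0.671.

0.671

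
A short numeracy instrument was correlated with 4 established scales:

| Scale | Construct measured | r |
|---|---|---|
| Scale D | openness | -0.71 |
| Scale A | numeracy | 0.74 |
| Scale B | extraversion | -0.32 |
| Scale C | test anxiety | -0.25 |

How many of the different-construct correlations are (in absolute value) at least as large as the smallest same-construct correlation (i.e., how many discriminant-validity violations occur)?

Convergent (same construct = numeracy): Scale A.
Smallest convergent = 0.74. Discriminant |r|: 0.71, 0.32, 0.25; count ≥ 0.74 → 0.

0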